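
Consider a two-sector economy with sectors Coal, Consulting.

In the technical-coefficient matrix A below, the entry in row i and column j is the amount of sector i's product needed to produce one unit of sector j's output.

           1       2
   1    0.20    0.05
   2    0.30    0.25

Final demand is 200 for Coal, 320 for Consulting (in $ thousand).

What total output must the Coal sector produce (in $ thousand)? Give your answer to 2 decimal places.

x_1 = 283.76

I − A =
  [   0.80    -0.05]
  [  -0.30     0.75]
det(I−A) = (0.80)(0.75) − (-0.05)(-0.30) = 0.5850
adj(I−A) = [[0.75, 0.05], [0.30, 0.80]]
(I − A)⁻¹ = adj(I−A) / det(I−A) ≈
  [   1.2821     0.0855]
  [   0.5128     1.3675]
x = (I − A)⁻¹ d = adj(I−A)·d / det(I−A), with det(I−A) = 0.5850:
  x_1 = (0.75·200 + 0.05·320) / 0.5850 = 166.00 / 0.5850 ≈ 283.76
  x_2 = (0.30·200 + 0.80·320) / 0.5850 = 316.00 / 0.5850 ≈ 540.17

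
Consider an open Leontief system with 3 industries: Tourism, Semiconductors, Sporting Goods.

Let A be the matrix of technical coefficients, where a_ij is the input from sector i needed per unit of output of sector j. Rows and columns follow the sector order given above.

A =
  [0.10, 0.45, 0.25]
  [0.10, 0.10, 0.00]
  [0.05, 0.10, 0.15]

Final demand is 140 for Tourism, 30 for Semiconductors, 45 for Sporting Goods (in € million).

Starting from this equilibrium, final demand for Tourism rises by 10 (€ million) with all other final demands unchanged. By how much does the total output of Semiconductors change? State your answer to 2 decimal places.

Δx_2 = 1.34

I − A =
  [   0.90    -0.45    -0.25]
  [  -0.10     0.90     0.00]
  [  -0.05    -0.10     0.85]
Cofactors of I−A, C_ij = (−1)^(i+j)·(minor ij) (rows/columns in the sector order above):
  C_11 = (0.90)(0.85) − (0.00)(-0.10) = 0.7650
  C_12 = −[(-0.10)(0.85) − (0.00)(-0.05)] = 0.0850
  C_13 = (-0.10)(-0.10) − (0.90)(-0.05) = 0.0550
  C_21 = −[(-0.45)(0.85) − (-0.25)(-0.10)] = 0.4075
  C_22 = (0.90)(0.85) − (-0.25)(-0.05) = 0.7525
  C_23 = −[(0.90)(-0.10) − (-0.45)(-0.05)] = 0.1125
  C_31 = (-0.45)(0.00) − (-0.25)(0.90) = 0.2250
  C_32 = −[(0.90)(0.00) − (-0.25)(-0.10)] = 0.0250
  C_33 = (0.90)(0.90) − (-0.45)(-0.10) = 0.7650
det(I−A) = Σ_j (I−A)_1j·C_1j = (0.90)(0.7650) + (-0.45)(0.0850) + (-0.25)(0.0550) = 0.6365
adj(I−A) = Cᵀ =
  [ 0.7650   0.4075   0.2250]
  [ 0.0850   0.7525   0.0250]
  [ 0.0550   0.1125   0.7650]
(I − A)⁻¹ = adj(I−A) / det(I−A) ≈
  [   1.2019     0.6402     0.3535]
  [   0.1335     1.1822     0.0393]
  [   0.0864     0.1767     1.2019]
Δx = (I − A)⁻¹ Δd with Δd having +10 in the Tourism component and 0 elsewhere.
So Δx_2 = L_21 · (+10), where L_21 = adj(I−A)_21 / det(I−A) = 0.0850 / 0.6365.
Δx_2 = 0.0850 × (+10) / 0.6365 = 0.85 / 0.6365 ≈ 1.34.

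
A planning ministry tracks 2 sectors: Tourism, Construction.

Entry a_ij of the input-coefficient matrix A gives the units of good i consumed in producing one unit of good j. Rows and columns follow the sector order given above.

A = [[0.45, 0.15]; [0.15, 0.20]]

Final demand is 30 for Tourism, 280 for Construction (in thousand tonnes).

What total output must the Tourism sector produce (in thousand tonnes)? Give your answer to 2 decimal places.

x_1 = 158.08

I − A =
  [   0.55    -0.15]
  [  -0.15     0.80]
det(I−A) = (0.55)(0.80) − (-0.15)(-0.15) = 0.4175
adj(I−A) = [[0.80, 0.15], [0.15, 0.55]]
(I − A)⁻¹ = adj(I−A) / det(I−A) ≈
  [   1.9162     0.3593]
  [   0.3593     1.3174]
x = (I − A)⁻¹ d = adj(I−A)·d / det(I−A), with det(I−A) = 0.4175:
  x_1 = (0.80·30 + 0.15·280) / 0.4175 = 66.00 / 0.4175 ≈ 158.08
  x_2 = (0.15·30 + 0.55·280) / 0.4175 = 158.50 / 0.4175 ≈ 379.64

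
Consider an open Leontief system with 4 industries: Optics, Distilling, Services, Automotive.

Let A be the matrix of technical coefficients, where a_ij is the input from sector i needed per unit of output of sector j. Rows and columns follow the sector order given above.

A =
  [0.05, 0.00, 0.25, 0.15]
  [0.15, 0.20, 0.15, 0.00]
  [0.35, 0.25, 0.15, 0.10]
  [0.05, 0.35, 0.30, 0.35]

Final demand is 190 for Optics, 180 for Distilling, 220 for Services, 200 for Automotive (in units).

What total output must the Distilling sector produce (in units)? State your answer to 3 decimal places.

I − A =
  [   0.95     0.00    -0.25    -0.15]
  [  -0.15     0.80    -0.15     0.00]
  [  -0.35    -0.25     0.85    -0.10]
  [  -0.05    -0.35    -0.30     0.65]
Compute the cofactors C_ij = (−1)^(i+j)·(3×3 minor ij) of I−A; the adjugate is their transpose:
adj(I−A) = Cᵀ =
  [ 0.388375   0.105250   0.173875   0.116375]
  [ 0.113250   0.416125   0.122625   0.045000]
  [ 0.215625   0.204125   0.480125   0.123625]
  [ 0.190375   0.326375   0.301000   0.531000]
det(I−A) = Σ_j (I−A)_1j·C_1j = (0.95)(0.388375) + (0.00)(0.113250) + (-0.25)(0.215625) + (-0.15)(0.190375) = 0.28649375
(I − A)⁻¹ = adj(I−A) / det(I−A) ≈
  [   1.3556     0.3674     0.6069     0.4062]
  [   0.3953     1.4525     0.4280     0.1571]
  [   0.7526     0.7125     1.6759     0.4315]
  [   0.6645     1.1392     1.0506     1.8534]
x = (I − A)⁻¹ d = adj(I−A)·d / det(I−A), with det(I−A) = 0.28649375:
  x_O = (0.388375·190 + 0.105250·180 + 0.173875·220 + 0.116375·200) / 0.28649375 = 154.26375 / 0.28649375 ≈ 538.454
  x_D = (0.113250·190 + 0.416125·180 + 0.122625·220 + 0.045000·200) / 0.28649375 = 132.3975 / 0.28649375 ≈ 462.131
  x_S = (0.215625·190 + 0.204125·180 + 0.480125·220 + 0.123625·200) / 0.28649375 = 208.06375 / 0.28649375 ≈ 726.242
  x_A = (0.190375·190 + 0.326375·180 + 0.301000·220 + 0.531000·200) / 0.28649375 = 267.33875 / 0.28649375 ≈ 933.140

x_D = 462.131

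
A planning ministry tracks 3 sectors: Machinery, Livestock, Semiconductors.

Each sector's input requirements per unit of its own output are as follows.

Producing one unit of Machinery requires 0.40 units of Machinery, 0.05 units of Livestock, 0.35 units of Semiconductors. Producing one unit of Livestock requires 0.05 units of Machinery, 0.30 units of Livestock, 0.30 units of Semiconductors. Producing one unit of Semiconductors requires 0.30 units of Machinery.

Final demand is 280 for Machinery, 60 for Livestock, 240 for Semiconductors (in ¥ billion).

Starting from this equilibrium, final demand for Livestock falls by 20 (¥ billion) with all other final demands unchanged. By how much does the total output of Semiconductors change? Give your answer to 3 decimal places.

Δx_3 = -11.635

I − A =
  [   0.60    -0.05    -0.30]
  [  -0.05     0.70     0.00]
  [  -0.35    -0.30     1.00]
Cofactors of I−A, C_ij = (−1)^(i+j)·(minor ij) (rows/columns in the sector order above):
  C_11 = (0.70)(1.00) − (0.00)(-0.30) = 0.7000
  C_12 = −[(-0.05)(1.00) − (0.00)(-0.35)] = 0.0500
  C_13 = (-0.05)(-0.30) − (0.70)(-0.35) = 0.2600
  C_21 = −[(-0.05)(1.00) − (-0.30)(-0.30)] = 0.1400
  C_22 = (0.60)(1.00) − (-0.30)(-0.35) = 0.4950
  C_23 = −[(0.60)(-0.30) − (-0.05)(-0.35)] = 0.1975
  C_31 = (-0.05)(0.00) − (-0.30)(0.70) = 0.2100
  C_32 = −[(0.60)(0.00) − (-0.30)(-0.05)] = 0.0150
  C_33 = (0.60)(0.70) − (-0.05)(-0.05) = 0.4175
det(I−A) = Σ_j (I−A)_1j·C_1j = (0.60)(0.7000) + (-0.05)(0.0500) + (-0.30)(0.2600) = 0.3395
adj(I−A) = Cᵀ =
  [ 0.7000   0.1400   0.2100]
  [ 0.0500   0.4950   0.0150]
  [ 0.2600   0.1975   0.4175]
(I − A)⁻¹ = adj(I−A) / det(I−A) ≈
  [   2.0619     0.4124     0.6186]
  [   0.1473     1.4580     0.0442]
  [   0.7658     0.5817     1.2297]
Δx = (I − A)⁻¹ Δd with Δd having -20 in the Livestock component and 0 elsewhere.
So Δx_3 = L_32 · (-20), where L_32 = adj(I−A)_32 / det(I−A) = 0.1975 / 0.3395.
Δx_3 = 0.1975 × (-20) / 0.3395 = -3.95 / 0.3395 ≈ -11.635.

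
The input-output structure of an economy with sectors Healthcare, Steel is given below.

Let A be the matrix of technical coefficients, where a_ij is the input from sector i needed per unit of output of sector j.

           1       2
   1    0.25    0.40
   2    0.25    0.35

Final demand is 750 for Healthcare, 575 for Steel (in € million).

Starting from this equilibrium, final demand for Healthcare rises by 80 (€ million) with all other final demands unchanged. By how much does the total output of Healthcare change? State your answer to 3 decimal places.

Δx_1 = 134.194

I − A =
  [   0.75    -0.40]
  [  -0.25     0.65]
det(I−A) = (0.75)(0.65) − (-0.40)(-0.25) = 0.3875
adj(I−A) = [[0.65, 0.40], [0.25, 0.75]]
(I − A)⁻¹ = adj(I−A) / det(I−A) ≈
  [   1.6774     1.0323]
  [   0.6452     1.9355]
Δx = (I − A)⁻¹ Δd with Δd having +80 in the Healthcare component and 0 elsewhere.
So Δx_1 = L_11 · (+80), where L_11 = adj(I−A)_11 / det(I−A) = 0.65 / 0.3875.
Δx_1 = 0.65 × (+80) / 0.3875 = 52.00 / 0.3875 ≈ 134.194.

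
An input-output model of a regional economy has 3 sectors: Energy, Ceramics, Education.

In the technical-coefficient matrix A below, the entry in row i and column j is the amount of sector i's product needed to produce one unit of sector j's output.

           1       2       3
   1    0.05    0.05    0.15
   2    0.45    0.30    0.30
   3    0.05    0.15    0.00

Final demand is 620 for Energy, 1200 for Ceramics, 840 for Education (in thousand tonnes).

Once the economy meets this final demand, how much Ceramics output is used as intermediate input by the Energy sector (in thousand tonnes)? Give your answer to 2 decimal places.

z_21 = 457.92

I − A =
  [   0.95    -0.05    -0.15]
  [  -0.45     0.70    -0.30]
  [  -0.05    -0.15     1.00]
Cofactors of I−A, C_ij = (−1)^(i+j)·(minor ij) (rows/columns in the sector order above):
  C_11 = (0.70)(1.00) − (-0.30)(-0.15) = 0.6550
  C_12 = −[(-0.45)(1.00) − (-0.30)(-0.05)] = 0.4650
  C_13 = (-0.45)(-0.15) − (0.70)(-0.05) = 0.1025
  C_21 = −[(-0.05)(1.00) − (-0.15)(-0.15)] = 0.0725
  C_22 = (0.95)(1.00) − (-0.15)(-0.05) = 0.9425
  C_23 = −[(0.95)(-0.15) − (-0.05)(-0.05)] = 0.1450
  C_31 = (-0.05)(-0.30) − (-0.15)(0.70) = 0.1200
  C_32 = −[(0.95)(-0.30) − (-0.15)(-0.45)] = 0.3525
  C_33 = (0.95)(0.70) − (-0.05)(-0.45) = 0.6425
det(I−A) = Σ_j (I−A)_1j·C_1j = (0.95)(0.6550) + (-0.05)(0.4650) + (-0.15)(0.1025) = 0.583625
adj(I−A) = Cᵀ =
  [ 0.6550   0.0725   0.1200]
  [ 0.4650   0.9425   0.3525]
  [ 0.1025   0.1450   0.6425]
(I − A)⁻¹ = adj(I−A) / det(I−A) ≈
  [   1.1223     0.1242     0.2056]
  [   0.7967     1.6149     0.6040]
  [   0.1756     0.2484     1.1009]
First solve x = (I − A)⁻¹ d = adj(I−A)·d / det(I−A); in particular x_1 = (0.6550·620 + 0.0725·1200 + 0.1200·840) / 0.583625 = 593.90 / 0.583625 ≈ 1017.6055.
Intermediate flow from 2 to 1: z_21 = a_21 · x_1 = 0.45 × 593.90 / 0.583625 = 267.255 / 0.583625 ≈ 457.92.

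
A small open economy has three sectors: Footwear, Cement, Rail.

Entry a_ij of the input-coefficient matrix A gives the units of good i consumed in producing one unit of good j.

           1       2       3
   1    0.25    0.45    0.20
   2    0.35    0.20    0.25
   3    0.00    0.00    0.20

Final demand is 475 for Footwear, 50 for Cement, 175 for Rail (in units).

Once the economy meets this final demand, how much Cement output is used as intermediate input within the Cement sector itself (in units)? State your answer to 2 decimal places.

z_22 = 117.55

I − A =
  [   0.75    -0.45    -0.20]
  [  -0.35     0.80    -0.25]
  [   0.00     0.00     0.80]
Cofactors of I−A, C_ij = (−1)^(i+j)·(minor ij) (rows/columns in the sector order above):
  C_11 = (0.80)(0.80) − (-0.25)(0.00) = 0.6400
  C_12 = −[(-0.35)(0.80) − (-0.25)(0.00)] = 0.2800
  C_13 = (-0.35)(0.00) − (0.80)(0.00) = 0.0000
  C_21 = −[(-0.45)(0.80) − (-0.20)(0.00)] = 0.3600
  C_22 = (0.75)(0.80) − (-0.20)(0.00) = 0.6000
  C_23 = −[(0.75)(0.00) − (-0.45)(0.00)] = 0.0000
  C_31 = (-0.45)(-0.25) − (-0.20)(0.80) = 0.2725
  C_32 = −[(0.75)(-0.25) − (-0.20)(-0.35)] = 0.2575
  C_33 = (0.75)(0.80) − (-0.45)(-0.35) = 0.4425
det(I−A) = Σ_j (I−A)_1j·C_1j = (0.75)(0.6400) + (-0.45)(0.2800) + (-0.20)(0.0000) = 0.3540
adj(I−A) = Cᵀ =
  [ 0.6400   0.3600   0.2725]
  [ 0.2800   0.6000   0.2575]
  [ 0.0000   0.0000   0.4425]
(I − A)⁻¹ = adj(I−A) / det(I−A) ≈
  [   1.8079     1.0169     0.7698]
  [   0.7910     1.6949     0.7274]
  [   0.0000     0.0000     1.2500]
First solve x = (I − A)⁻¹ d = adj(I−A)·d / det(I−A); in particular x_2 = (0.2800·475 + 0.6000·50 + 0.2575·175) / 0.3540 = 208.0625 / 0.3540 ≈ 587.7472.
Intermediate flow from 2 to 2: z_22 = a_22 · x_2 = 0.20 × 208.0625 / 0.3540 = 41.6125 / 0.3540 ≈ 117.55.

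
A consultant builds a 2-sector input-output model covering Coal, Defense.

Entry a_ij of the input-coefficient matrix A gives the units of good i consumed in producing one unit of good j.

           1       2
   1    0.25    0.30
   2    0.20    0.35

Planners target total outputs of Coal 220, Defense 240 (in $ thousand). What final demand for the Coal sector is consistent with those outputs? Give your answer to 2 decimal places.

I − A =
  [   0.75    -0.30]
  [  -0.20     0.65]
d = (I − A) x:
  d_1 = (+0.75)·220 + (-0.30)·240 = 93.00
  d_2 = (-0.20)·220 + (+0.65)·240 = 112.00

d_1 = 93.00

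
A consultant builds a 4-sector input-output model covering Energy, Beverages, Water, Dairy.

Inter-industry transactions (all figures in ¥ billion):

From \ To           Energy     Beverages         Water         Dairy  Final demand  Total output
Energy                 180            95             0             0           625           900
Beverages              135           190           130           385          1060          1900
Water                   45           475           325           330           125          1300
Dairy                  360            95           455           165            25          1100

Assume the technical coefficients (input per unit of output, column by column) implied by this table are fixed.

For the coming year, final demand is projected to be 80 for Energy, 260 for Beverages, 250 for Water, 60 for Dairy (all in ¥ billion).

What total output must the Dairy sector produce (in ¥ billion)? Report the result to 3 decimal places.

Technical coefficients a_ij = z_ij / X_j:
  a_11 = 180/900 = 0.20, a_21 = 135/900 = 0.15, a_31 = 45/900 = 0.05, a_41 = 360/900 = 0.40
  a_12 = 95/1900 = 0.05, a_22 = 190/1900 = 0.10, a_32 = 475/1900 = 0.25, a_42 = 95/1900 = 0.05
  a_13 = 0/1300 = 0.00, a_23 = 130/1300 = 0.10, a_33 = 325/1300 = 0.25, a_43 = 455/1300 = 0.35
  a_14 = 0/1100 = 0.00, a_24 = 385/1100 = 0.35, a_34 = 330/1100 = 0.30, a_44 = 165/1100 = 0.15
I − A =
  [   0.80    -0.05     0.00     0.00]
  [  -0.15     0.90    -0.10    -0.35]
  [  -0.05    -0.25     0.75    -0.30]
  [  -0.40    -0.05    -0.35     0.85]
Compute the cofactors C_ij = (−1)^(i+j)·(3×3 minor ij) of I−A; the adjugate is their transpose:
adj(I−A) = Cᵀ =
  [ 0.412750   0.026625   0.010375   0.014625]
  [ 0.207250   0.426000   0.166000   0.234000]
  [ 0.214500   0.190125   0.584625   0.284625]
  [ 0.294750   0.115875   0.255375   0.514125]
det(I−A) = Σ_j (I−A)_1j·C_1j = (0.80)(0.412750) + (-0.05)(0.207250) + (0.00)(0.214500) + (0.00)(0.294750) = 0.3198375
(I − A)⁻¹ = adj(I−A) / det(I−A) ≈
  [   1.2905     0.0832     0.0324     0.0457]
  [   0.6480     1.3319     0.5190     0.7316]
  [   0.6707     0.5944     1.8279     0.8899]
  [   0.9216     0.3623     0.7985     1.6075]
x = (I − A)⁻¹ d = adj(I−A)·d / det(I−A), with det(I−A) = 0.3198375:
  x_1 = (0.412750·80 + 0.026625·260 + 0.010375·250 + 0.014625·60) / 0.3198375 = 43.41375 / 0.3198375 ≈ 135.737
  x_2 = (0.207250·80 + 0.426000·260 + 0.166000·250 + 0.234000·60) / 0.3198375 = 182.88 / 0.3198375 ≈ 571.790
  x_3 = (0.214500·80 + 0.190125·260 + 0.584625·250 + 0.284625·60) / 0.3198375 = 229.82625 / 0.3198375 ≈ 718.572
  x_4 = (0.294750·80 + 0.115875·260 + 0.255375·250 + 0.514125·60) / 0.3198375 = 148.39875 / 0.3198375 ≈ 463.982

x_4 = 463.982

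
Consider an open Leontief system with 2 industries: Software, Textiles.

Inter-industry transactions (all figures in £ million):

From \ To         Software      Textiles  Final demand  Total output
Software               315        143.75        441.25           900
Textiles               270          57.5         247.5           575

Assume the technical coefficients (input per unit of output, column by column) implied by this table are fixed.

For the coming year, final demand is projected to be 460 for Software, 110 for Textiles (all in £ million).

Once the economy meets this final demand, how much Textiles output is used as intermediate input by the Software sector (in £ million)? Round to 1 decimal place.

Technical coefficients a_ij = z_ij / X_j:
  a_SS = 315/900 = 0.35, a_TS = 270/900 = 0.30
  a_ST = 143.75/575 = 0.25, a_TT = 57.5/575 = 0.10
I − A =
  [   0.65    -0.25]
  [  -0.30     0.90]
det(I−A) = (0.65)(0.90) − (-0.25)(-0.30) = 0.5100
adj(I−A) = [[0.90, 0.25], [0.30, 0.65]]
(I − A)⁻¹ = adj(I−A) / det(I−A) ≈
  [   1.7647     0.4902]
  [   0.5882     1.2745]
First solve x = (I − A)⁻¹ d = adj(I−A)·d / det(I−A); in particular x_S = (0.90·460 + 0.25·110) / 0.5100 = 441.50 / 0.5100 ≈ 865.686.
Intermediate flow from T to S: z_TS = a_TS · x_S = 0.30 × 441.50 / 0.5100 = 132.45 / 0.5100 ≈ 259.7.

z_TS = 259.7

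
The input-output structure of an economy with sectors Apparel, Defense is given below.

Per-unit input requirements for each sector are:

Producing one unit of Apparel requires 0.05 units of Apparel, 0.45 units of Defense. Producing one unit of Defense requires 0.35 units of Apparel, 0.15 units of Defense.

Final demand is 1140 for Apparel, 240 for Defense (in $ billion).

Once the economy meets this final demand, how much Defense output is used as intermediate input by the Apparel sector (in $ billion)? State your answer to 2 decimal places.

I − A =
  [   0.95    -0.35]
  [  -0.45     0.85]
det(I−A) = (0.95)(0.85) − (-0.35)(-0.45) = 0.6500
adj(I−A) = [[0.85, 0.35], [0.45, 0.95]]
(I − A)⁻¹ = adj(I−A) / det(I−A) ≈
  [   1.3077     0.5385]
  [   0.6923     1.4615]
First solve x = (I − A)⁻¹ d = adj(I−A)·d / det(I−A); in particular x_A = (0.85·1140 + 0.35·240) / 0.6500 = 1053.00 / 0.6500 = 1620.0000.
Intermediate flow from D to A: z_DA = a_DA · x_A = 0.45 × 1053.00 / 0.6500 = 473.85 / 0.6500 = 729.00.

z_DA = 729.00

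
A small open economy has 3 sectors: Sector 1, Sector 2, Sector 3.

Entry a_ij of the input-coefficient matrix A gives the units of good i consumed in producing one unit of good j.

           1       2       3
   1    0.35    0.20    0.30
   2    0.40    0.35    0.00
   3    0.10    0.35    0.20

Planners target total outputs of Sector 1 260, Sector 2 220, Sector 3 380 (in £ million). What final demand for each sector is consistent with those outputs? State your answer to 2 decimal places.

I − A =
  [   0.65    -0.20    -0.30]
  [  -0.40     0.65     0.00]
  [  -0.10    -0.35     0.80]
d = (I − A) x:
  d_1 = (+0.65)·260 + (-0.20)·220 + (-0.30)·380 = 11.00
  d_2 = (-0.40)·260 + (+0.65)·220 + (+0.00)·380 = 39.00
  d_3 = (-0.10)·260 + (-0.35)·220 + (+0.80)·380 = 201.00

d_1 = 11.00, d_2 = 39.00, d_3 = 201.00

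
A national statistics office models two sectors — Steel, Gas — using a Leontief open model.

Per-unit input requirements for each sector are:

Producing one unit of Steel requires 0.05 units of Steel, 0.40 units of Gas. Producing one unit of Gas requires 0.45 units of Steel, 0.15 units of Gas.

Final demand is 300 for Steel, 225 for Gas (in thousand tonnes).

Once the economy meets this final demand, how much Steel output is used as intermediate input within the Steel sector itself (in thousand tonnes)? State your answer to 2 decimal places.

I − A =
  [   0.95    -0.45]
  [  -0.40     0.85]
det(I−A) = (0.95)(0.85) − (-0.45)(-0.40) = 0.6275
adj(I−A) = [[0.85, 0.45], [0.40, 0.95]]
(I − A)⁻¹ = adj(I−A) / det(I−A) ≈
  [   1.3546     0.7171]
  [   0.6375     1.5139]
First solve x = (I − A)⁻¹ d = adj(I−A)·d / det(I−A); in particular x_1 = (0.85·300 + 0.45·225) / 0.6275 = 356.25 / 0.6275 ≈ 567.7291.
Intermediate flow from 1 to 1: z_11 = a_11 · x_1 = 0.05 × 356.25 / 0.6275 = 17.8125 / 0.6275 ≈ 28.39.

z_11 = 28.39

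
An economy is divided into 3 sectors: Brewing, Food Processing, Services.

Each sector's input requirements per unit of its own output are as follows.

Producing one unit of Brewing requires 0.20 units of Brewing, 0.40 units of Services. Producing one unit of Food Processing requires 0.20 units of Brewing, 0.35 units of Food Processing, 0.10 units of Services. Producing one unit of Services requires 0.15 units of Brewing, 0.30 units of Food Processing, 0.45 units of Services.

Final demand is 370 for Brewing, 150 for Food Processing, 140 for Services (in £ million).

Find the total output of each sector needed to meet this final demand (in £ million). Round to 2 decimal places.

I − A =
  [   0.80    -0.20    -0.15]
  [   0.00     0.65    -0.30]
  [  -0.40    -0.10     0.55]
Cofactors of I−A, C_ij = (−1)^(i+j)·(minor ij) (rows/columns in the sector order above):
  C_11 = (0.65)(0.55) − (-0.30)(-0.10) = 0.3275
  C_12 = −[(0.00)(0.55) − (-0.30)(-0.40)] = 0.1200
  C_13 = (0.00)(-0.10) − (0.65)(-0.40) = 0.2600
  C_21 = −[(-0.20)(0.55) − (-0.15)(-0.10)] = 0.1250
  C_22 = (0.80)(0.55) − (-0.15)(-0.40) = 0.3800
  C_23 = −[(0.80)(-0.10) − (-0.20)(-0.40)] = 0.1600
  C_31 = (-0.20)(-0.30) − (-0.15)(0.65) = 0.1575
  C_32 = −[(0.80)(-0.30) − (-0.15)(0.00)] = 0.2400
  C_33 = (0.80)(0.65) − (-0.20)(0.00) = 0.5200
det(I−A) = Σ_j (I−A)_1j·C_1j = (0.80)(0.3275) + (-0.20)(0.1200) + (-0.15)(0.2600) = 0.1990
adj(I−A) = Cᵀ =
  [ 0.3275   0.1250   0.1575]
  [ 0.1200   0.3800   0.2400]
  [ 0.2600   0.1600   0.5200]
(I − A)⁻¹ = adj(I−A) / det(I−A) ≈
  [   1.6457     0.6281     0.7915]
  [   0.6030     1.9095     1.2060]
  [   1.3065     0.8040     2.6131]
x = (I − A)⁻¹ d = adj(I−A)·d / det(I−A), with det(I−A) = 0.1990:
  x_1 = (0.3275·370 + 0.1250·150 + 0.1575·140) / 0.1990 = 161.975 / 0.1990 ≈ 813.94
  x_2 = (0.1200·370 + 0.3800·150 + 0.2400·140) / 0.1990 = 135.00 / 0.1990 ≈ 678.39
  x_3 = (0.2600·370 + 0.1600·150 + 0.5200·140) / 0.1990 = 193.00 / 0.1990 ≈ 969.85

x_1 = 813.94, x_2 = 678.39, x_3 = 969.85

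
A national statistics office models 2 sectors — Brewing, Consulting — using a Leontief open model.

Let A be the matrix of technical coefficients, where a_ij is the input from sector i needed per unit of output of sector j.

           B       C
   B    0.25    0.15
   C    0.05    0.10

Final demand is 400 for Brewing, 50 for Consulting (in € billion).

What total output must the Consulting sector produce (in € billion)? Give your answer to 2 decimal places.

I − A =
  [   0.75    -0.15]
  [  -0.05     0.90]
det(I−A) = (0.75)(0.90) − (-0.15)(-0.05) = 0.6675
adj(I−A) = [[0.90, 0.15], [0.05, 0.75]]
(I − A)⁻¹ = adj(I−A) / det(I−A) ≈
  [   1.3483     0.2247]
  [   0.0749     1.1236]
x = (I − A)⁻¹ d = adj(I−A)·d / det(I−A), with det(I−A) = 0.6675:
  x_B = (0.90·400 + 0.15·50) / 0.6675 = 367.50 / 0.6675 ≈ 550.56
  x_C = (0.05·400 + 0.75·50) / 0.6675 = 57.50 / 0.6675 ≈ 86.14

x_C = 86.14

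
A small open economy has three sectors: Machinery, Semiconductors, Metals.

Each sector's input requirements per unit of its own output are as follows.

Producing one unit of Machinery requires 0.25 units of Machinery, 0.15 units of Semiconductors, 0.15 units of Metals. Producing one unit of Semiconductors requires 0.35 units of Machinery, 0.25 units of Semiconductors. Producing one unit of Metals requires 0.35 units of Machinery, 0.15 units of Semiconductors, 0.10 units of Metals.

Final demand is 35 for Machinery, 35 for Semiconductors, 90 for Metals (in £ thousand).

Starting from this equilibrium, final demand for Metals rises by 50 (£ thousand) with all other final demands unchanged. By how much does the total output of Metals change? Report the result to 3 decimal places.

I − A =
  [   0.75    -0.35    -0.35]
  [  -0.15     0.75    -0.15]
  [  -0.15     0.00     0.90]
Cofactors of I−A, C_ij = (−1)^(i+j)·(minor ij) (rows/columns in the sector order above):
  C_11 = (0.75)(0.90) − (-0.15)(0.00) = 0.6750
  C_12 = −[(-0.15)(0.90) − (-0.15)(-0.15)] = 0.1575
  C_13 = (-0.15)(0.00) − (0.75)(-0.15) = 0.1125
  C_21 = −[(-0.35)(0.90) − (-0.35)(0.00)] = 0.3150
  C_22 = (0.75)(0.90) − (-0.35)(-0.15) = 0.6225
  C_23 = −[(0.75)(0.00) − (-0.35)(-0.15)] = 0.0525
  C_31 = (-0.35)(-0.15) − (-0.35)(0.75) = 0.3150
  C_32 = −[(0.75)(-0.15) − (-0.35)(-0.15)] = 0.1650
  C_33 = (0.75)(0.75) − (-0.35)(-0.15) = 0.5100
det(I−A) = Σ_j (I−A)_1j·C_1j = (0.75)(0.6750) + (-0.35)(0.1575) + (-0.35)(0.1125) = 0.41175
adj(I−A) = Cᵀ =
  [ 0.6750   0.3150   0.3150]
  [ 0.1575   0.6225   0.1650]
  [ 0.1125   0.0525   0.5100]
(I − A)⁻¹ = adj(I−A) / det(I−A) ≈
  [   1.6393     0.7650     0.7650]
  [   0.3825     1.5118     0.4007]
  [   0.2732     0.1275     1.2386]
Δx = (I − A)⁻¹ Δd with Δd having +50 in the Metals component and 0 elsewhere.
So Δx_3 = L_33 · (+50), where L_33 = adj(I−A)_33 / det(I−A) = 0.5100 / 0.41175.
Δx_3 = 0.5100 × (+50) / 0.41175 = 25.50 / 0.41175 ≈ 61.931.

Δx_3 = 61.931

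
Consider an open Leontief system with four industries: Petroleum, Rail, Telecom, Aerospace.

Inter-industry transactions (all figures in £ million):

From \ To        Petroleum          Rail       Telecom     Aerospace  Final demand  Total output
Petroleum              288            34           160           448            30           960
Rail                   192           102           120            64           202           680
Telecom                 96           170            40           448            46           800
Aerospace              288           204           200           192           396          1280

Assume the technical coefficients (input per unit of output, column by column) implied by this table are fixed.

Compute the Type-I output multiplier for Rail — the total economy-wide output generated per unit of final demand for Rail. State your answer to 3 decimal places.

m_R = 4.968

Technical coefficients a_ij = z_ij / X_j:
  a_PP = 288/960 = 0.30, a_RP = 192/960 = 0.20, a_TP = 96/960 = 0.10, a_AP = 288/960 = 0.30
  a_PR = 34/680 = 0.05, a_RR = 102/680 = 0.15, a_TR = 170/680 = 0.25, a_AR = 204/680 = 0.30
  a_PT = 160/800 = 0.20, a_RT = 120/800 = 0.15, a_TT = 40/800 = 0.05, a_AT = 200/800 = 0.25
  a_PA = 448/1280 = 0.35, a_RA = 64/1280 = 0.05, a_TA = 448/1280 = 0.35, a_AA = 192/1280 = 0.15
I − A =
  [   0.70    -0.05    -0.20    -0.35]
  [  -0.20     0.85    -0.15    -0.05]
  [  -0.10    -0.25     0.95    -0.35]
  [  -0.30    -0.30    -0.25     0.85]
Compute the cofactors C_ij = (−1)^(i+j)·(3×3 minor ij) of I−A; the adjugate is their transpose:
adj(I−A) = Cᵀ =
  [ 0.547000   0.221125   0.238625   0.336500]
  [ 0.188000   0.357500   0.136750   0.154750]
  [ 0.227250   0.216000   0.375750   0.261000]
  [ 0.326250   0.267750   0.243000   0.501750]
det(I−A) = Σ_j (I−A)_1j·C_1j = (0.70)(0.547000) + (-0.05)(0.188000) + (-0.20)(0.227250) + (-0.35)(0.326250) = 0.2138625
(I − A)⁻¹ = adj(I−A) / det(I−A) ≈
  [   2.5577     1.0340     1.1158     1.5734]
  [   0.8791     1.6716     0.6394     0.7236]
  [   1.0626     1.0100     1.7570     1.2204]
  [   1.5255     1.2520     1.1362     2.3461]
The output multiplier for sector j is the column-j sum of the Leontief inverse (I − A)⁻¹ = adj(I−A) / det(I−A).
Column R of adj(I−A): (0.221125, 0.357500, 0.216000, 0.267750); det(I−A) = 0.2138625.
m_R = (0.221125 + 0.357500 + 0.216000 + 0.267750) / 0.2138625 = 1.062375 / 0.2138625 ≈ 4.968.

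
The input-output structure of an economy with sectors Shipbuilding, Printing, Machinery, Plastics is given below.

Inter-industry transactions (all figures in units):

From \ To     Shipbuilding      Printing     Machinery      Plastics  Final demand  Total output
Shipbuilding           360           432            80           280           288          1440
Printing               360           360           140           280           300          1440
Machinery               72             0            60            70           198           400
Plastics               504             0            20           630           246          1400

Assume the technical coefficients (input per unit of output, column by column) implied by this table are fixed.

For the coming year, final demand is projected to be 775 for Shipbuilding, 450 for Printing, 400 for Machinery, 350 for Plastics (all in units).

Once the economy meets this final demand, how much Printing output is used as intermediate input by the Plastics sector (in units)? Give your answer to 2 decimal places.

z_24 = 526.76

Technical coefficients a_ij = z_ij / X_j:
  a_11 = 360/1440 = 0.25, a_21 = 360/1440 = 0.25, a_31 = 72/1440 = 0.05, a_41 = 504/1440 = 0.35
  a_12 = 432/1440 = 0.30, a_22 = 360/1440 = 0.25, a_32 = 0/1440 = 0.00, a_42 = 0/1440 = 0.00
  a_13 = 80/400 = 0.20, a_23 = 140/400 = 0.35, a_33 = 60/400 = 0.15, a_43 = 20/400 = 0.05
  a_14 = 280/1400 = 0.20, a_24 = 280/1400 = 0.20, a_34 = 70/1400 = 0.05, a_44 = 630/1400 = 0.45
I − A =
  [   0.75    -0.30    -0.20    -0.20]
  [  -0.25     0.75    -0.35    -0.20]
  [  -0.05     0.00     0.85    -0.05]
  [  -0.35     0.00    -0.05     0.55]
Compute the cofactors C_ij = (−1)^(i+j)·(3×3 minor ij) of I−A; the adjugate is their transpose:
adj(I−A) = Cᵀ =
  [ 0.348750   0.139500   0.150750   0.191250]
  [ 0.192000   0.279750   0.171375   0.187125]
  [ 0.033750   0.013500   0.194625   0.034875]
  [ 0.225000   0.090000   0.113625   0.401625]
det(I−A) = Σ_j (I−A)_1j·C_1j = (0.75)(0.348750) + (-0.30)(0.192000) + (-0.20)(0.033750) + (-0.20)(0.225000) = 0.1522125
(I − A)⁻¹ = adj(I−A) / det(I−A) ≈
  [   2.2912     0.9165     0.9904     1.2565]
  [   1.2614     1.8379     1.1259     1.2294]
  [   0.2217     0.0887     1.2786     0.2291]
  [   1.4782     0.5913     0.7465     2.6386]
First solve x = (I − A)⁻¹ d = adj(I−A)·d / det(I−A); in particular x_4 = (0.225000·775 + 0.090000·450 + 0.113625·400 + 0.401625·350) / 0.1522125 = 400.89375 / 0.1522125 ≈ 2633.7768.
Intermediate flow from 2 to 4: z_24 = a_24 · x_4 = 0.20 × 400.89375 / 0.1522125 = 80.17875 / 0.1522125 ≈ 526.76.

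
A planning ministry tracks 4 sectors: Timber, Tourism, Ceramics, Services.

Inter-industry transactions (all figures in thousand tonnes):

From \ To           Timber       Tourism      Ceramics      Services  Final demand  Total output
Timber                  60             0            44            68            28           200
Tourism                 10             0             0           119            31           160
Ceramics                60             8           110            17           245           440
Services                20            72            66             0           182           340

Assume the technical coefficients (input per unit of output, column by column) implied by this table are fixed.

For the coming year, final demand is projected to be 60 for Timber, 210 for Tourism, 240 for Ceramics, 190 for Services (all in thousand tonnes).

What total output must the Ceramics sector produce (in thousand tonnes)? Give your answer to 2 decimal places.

Technical coefficients a_ij = z_ij / X_j:
  a_11 = 60/200 = 0.30, a_21 = 10/200 = 0.05, a_31 = 60/200 = 0.30, a_41 = 20/200 = 0.10
  a_12 = 0/160 = 0.00, a_22 = 0/160 = 0.00, a_32 = 8/160 = 0.05, a_42 = 72/160 = 0.45
  a_13 = 44/440 = 0.10, a_23 = 0/440 = 0.00, a_33 = 110/440 = 0.25, a_43 = 66/440 = 0.15
  a_14 = 68/340 = 0.20, a_24 = 119/340 = 0.35, a_34 = 17/340 = 0.05, a_44 = 0/340 = 0.00
I − A =
  [   0.70     0.00    -0.10    -0.20]
  [  -0.05     1.00     0.00    -0.35]
  [  -0.30    -0.05     0.75    -0.05]
  [  -0.10    -0.45    -0.15     1.00]
Compute the cofactors C_ij = (−1)^(i+j)·(3×3 minor ij) of I−A; the adjugate is their transpose:
adj(I−A) = Cᵀ =
  [ 0.621750   0.076250   0.114250   0.156750]
  [ 0.079125   0.465250   0.046750   0.181000]
  [ 0.263125   0.076750   0.565250   0.107750]
  [ 0.137250   0.228500   0.117250   0.494750]
det(I−A) = Σ_j (I−A)_1j·C_1j = (0.70)(0.621750) + (0.00)(0.079125) + (-0.10)(0.263125) + (-0.20)(0.137250) = 0.3814625
(I − A)⁻¹ = adj(I−A) / det(I−A) ≈
  [   1.6299     0.1999     0.2995     0.4109]
  [   0.2074     1.2196     0.1226     0.4745]
  [   0.6898     0.2012     1.4818     0.2825]
  [   0.3598     0.5990     0.3074     1.2970]
x = (I − A)⁻¹ d = adj(I−A)·d / det(I−A), with det(I−A) = 0.3814625:
  x_1 = (0.621750·60 + 0.076250·210 + 0.114250·240 + 0.156750·190) / 0.3814625 = 110.52 / 0.3814625 ≈ 289.73
  x_2 = (0.079125·60 + 0.465250·210 + 0.046750·240 + 0.181000·190) / 0.3814625 = 148.06 / 0.3814625 ≈ 388.14
  x_3 = (0.263125·60 + 0.076750·210 + 0.565250·240 + 0.107750·190) / 0.3814625 = 188.0375 / 0.3814625 ≈ 492.94
  x_4 = (0.137250·60 + 0.228500·210 + 0.117250·240 + 0.494750·190) / 0.3814625 = 178.3625 / 0.3814625 ≈ 467.58

x_3 = 492.94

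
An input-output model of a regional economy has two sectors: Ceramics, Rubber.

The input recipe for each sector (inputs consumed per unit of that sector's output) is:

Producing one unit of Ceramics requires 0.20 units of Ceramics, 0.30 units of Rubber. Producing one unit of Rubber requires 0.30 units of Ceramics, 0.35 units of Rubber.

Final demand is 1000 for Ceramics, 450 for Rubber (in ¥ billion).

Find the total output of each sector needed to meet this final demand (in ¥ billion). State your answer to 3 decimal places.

I − A =
  [   0.80    -0.30]
  [  -0.30     0.65]
det(I−A) = (0.80)(0.65) − (-0.30)(-0.30) = 0.4300
adj(I−A) = [[0.65, 0.30], [0.30, 0.80]]
(I − A)⁻¹ = adj(I−A) / det(I−A) ≈
  [   1.5116     0.6977]
  [   0.6977     1.8605]
x = (I − A)⁻¹ d = adj(I−A)·d / det(I−A), with det(I−A) = 0.4300:
  x_C = (0.65·1000 + 0.30·450) / 0.4300 = 785.00 / 0.4300 ≈ 1825.581
  x_R = (0.30·1000 + 0.80·450) / 0.4300 = 660.00 / 0.4300 ≈ 1534.884

x_C = 1825.581, x_R = 1534.884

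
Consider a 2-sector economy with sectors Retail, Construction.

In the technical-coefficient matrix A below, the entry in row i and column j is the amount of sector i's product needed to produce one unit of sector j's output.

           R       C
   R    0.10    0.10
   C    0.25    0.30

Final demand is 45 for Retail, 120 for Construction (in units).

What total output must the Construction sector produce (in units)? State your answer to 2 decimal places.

I − A =
  [   0.90    -0.10]
  [  -0.25     0.70]
det(I−A) = (0.90)(0.70) − (-0.10)(-0.25) = 0.6050
adj(I−A) = [[0.70, 0.10], [0.25, 0.90]]
(I − A)⁻¹ = adj(I−A) / det(I−A) ≈
  [   1.1570     0.1653]
  [   0.4132     1.4876]
x = (I − A)⁻¹ d = adj(I−A)·d / det(I−A), with det(I−A) = 0.6050:
  x_R = (0.70·45 + 0.10·120) / 0.6050 = 43.50 / 0.6050 ≈ 71.90
  x_C = (0.25·45 + 0.90·120) / 0.6050 = 119.25 / 0.6050 ≈ 197.11

x_C = 197.11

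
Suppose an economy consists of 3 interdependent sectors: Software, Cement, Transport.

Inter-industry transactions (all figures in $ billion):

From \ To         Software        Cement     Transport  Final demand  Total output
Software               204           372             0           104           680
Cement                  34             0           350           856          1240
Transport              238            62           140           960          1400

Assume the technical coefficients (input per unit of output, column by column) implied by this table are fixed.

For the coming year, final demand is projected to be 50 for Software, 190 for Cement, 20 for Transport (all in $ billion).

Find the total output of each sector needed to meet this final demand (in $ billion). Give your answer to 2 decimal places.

x_1 = 167.11, x_2 = 223.26, x_3 = 99.61

Technical coefficients a_ij = z_ij / X_j:
  a_11 = 204/680 = 0.30, a_21 = 34/680 = 0.05, a_31 = 238/680 = 0.35
  a_12 = 372/1240 = 0.30, a_22 = 0/1240 = 0.00, a_32 = 62/1240 = 0.05
  a_13 = 0/1400 = 0.00, a_23 = 350/1400 = 0.25, a_33 = 140/1400 = 0.10
I − A =
  [   0.70    -0.30     0.00]
  [  -0.05     1.00    -0.25]
  [  -0.35    -0.05     0.90]
Cofactors of I−A, C_ij = (−1)^(i+j)·(minor ij) (rows/columns in the sector order above):
  C_11 = (1.00)(0.90) − (-0.25)(-0.05) = 0.8875
  C_12 = −[(-0.05)(0.90) − (-0.25)(-0.35)] = 0.1325
  C_13 = (-0.05)(-0.05) − (1.00)(-0.35) = 0.3525
  C_21 = −[(-0.30)(0.90) − (0.00)(-0.05)] = 0.2700
  C_22 = (0.70)(0.90) − (0.00)(-0.35) = 0.6300
  C_23 = −[(0.70)(-0.05) − (-0.30)(-0.35)] = 0.1400
  C_31 = (-0.30)(-0.25) − (0.00)(1.00) = 0.0750
  C_32 = −[(0.70)(-0.25) − (0.00)(-0.05)] = 0.1750
  C_33 = (0.70)(1.00) − (-0.30)(-0.05) = 0.6850
det(I−A) = Σ_j (I−A)_1j·C_1j = (0.70)(0.8875) + (-0.30)(0.1325) + (0.00)(0.3525) = 0.5815
adj(I−A) = Cᵀ =
  [ 0.8875   0.2700   0.0750]
  [ 0.1325   0.6300   0.1750]
  [ 0.3525   0.1400   0.6850]
(I − A)⁻¹ = adj(I−A) / det(I−A) ≈
  [   1.5262     0.4643     0.1290]
  [   0.2279     1.0834     0.3009]
  [   0.6062     0.2408     1.1780]
x = (I − A)⁻¹ d = adj(I−A)·d / det(I−A), with det(I−A) = 0.5815:
  x_1 = (0.8875·50 + 0.2700·190 + 0.0750·20) / 0.5815 = 97.175 / 0.5815 ≈ 167.11
  x_2 = (0.1325·50 + 0.6300·190 + 0.1750·20) / 0.5815 = 129.825 / 0.5815 ≈ 223.26
  x_3 = (0.3525·50 + 0.1400·190 + 0.6850·20) / 0.5815 = 57.925 / 0.5815 ≈ 99.61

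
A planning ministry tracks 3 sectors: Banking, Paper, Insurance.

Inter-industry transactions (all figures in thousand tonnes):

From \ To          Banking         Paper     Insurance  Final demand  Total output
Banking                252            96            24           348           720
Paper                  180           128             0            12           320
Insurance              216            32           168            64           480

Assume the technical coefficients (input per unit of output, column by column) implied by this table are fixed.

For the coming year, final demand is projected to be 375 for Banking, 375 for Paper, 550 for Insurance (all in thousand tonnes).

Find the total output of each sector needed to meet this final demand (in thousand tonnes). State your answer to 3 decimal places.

Technical coefficients a_ij = z_ij / X_j:
  a_BB = 252/720 = 0.35, a_PB = 180/720 = 0.25, a_IB = 216/720 = 0.30
  a_BP = 96/320 = 0.30, a_PP = 128/320 = 0.40, a_IP = 32/320 = 0.10
  a_BI = 24/480 = 0.05, a_PI = 0/480 = 0.00, a_II = 168/480 = 0.35
I − A =
  [   0.65    -0.30    -0.05]
  [  -0.25     0.60     0.00]
  [  -0.30    -0.10     0.65]
Cofactors of I−A, C_ij = (−1)^(i+j)·(minor ij) (rows/columns in the sector order above):
  C_11 = (0.60)(0.65) − (0.00)(-0.10) = 0.3900
  C_12 = −[(-0.25)(0.65) − (0.00)(-0.30)] = 0.1625
  C_13 = (-0.25)(-0.10) − (0.60)(-0.30) = 0.2050
  C_21 = −[(-0.30)(0.65) − (-0.05)(-0.10)] = 0.2000
  C_22 = (0.65)(0.65) − (-0.05)(-0.30) = 0.4075
  C_23 = −[(0.65)(-0.10) − (-0.30)(-0.30)] = 0.1550
  C_31 = (-0.30)(0.00) − (-0.05)(0.60) = 0.0300
  C_32 = −[(0.65)(0.00) − (-0.05)(-0.25)] = 0.0125
  C_33 = (0.65)(0.60) − (-0.30)(-0.25) = 0.3150
det(I−A) = Σ_j (I−A)_1j·C_1j = (0.65)(0.3900) + (-0.30)(0.1625) + (-0.05)(0.2050) = 0.1945
adj(I−A) = Cᵀ =
  [ 0.3900   0.2000   0.0300]
  [ 0.1625   0.4075   0.0125]
  [ 0.2050   0.1550   0.3150]
(I − A)⁻¹ = adj(I−A) / det(I−A) ≈
  [   2.0051     1.0283     0.1542]
  [   0.8355     2.0951     0.0643]
  [   1.0540     0.7969     1.6195]
x = (I − A)⁻¹ d = adj(I−A)·d / det(I−A), with det(I−A) = 0.1945:
  x_B = (0.3900·375 + 0.2000·375 + 0.0300·550) / 0.1945 = 237.75 / 0.1945 ≈ 1222.365
  x_P = (0.1625·375 + 0.4075·375 + 0.0125·550) / 0.1945 = 220.625 / 0.1945 ≈ 1134.319
  x_I = (0.2050·375 + 0.1550·375 + 0.3150·550) / 0.1945 = 308.25 / 0.1945 ≈ 1584.833

x_B = 1222.365, x_P = 1134.319, x_I = 1584.833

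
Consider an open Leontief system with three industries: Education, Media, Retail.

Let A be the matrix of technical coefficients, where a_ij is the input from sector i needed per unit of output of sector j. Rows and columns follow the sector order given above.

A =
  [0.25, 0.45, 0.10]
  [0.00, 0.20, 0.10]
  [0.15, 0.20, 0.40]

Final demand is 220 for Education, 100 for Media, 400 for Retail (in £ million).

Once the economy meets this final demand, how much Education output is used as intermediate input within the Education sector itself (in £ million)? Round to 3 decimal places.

z_EE = 138.084

I − A =
  [   0.75    -0.45    -0.10]
  [   0.00     0.80    -0.10]
  [  -0.15    -0.20     0.60]
Cofactors of I−A, C_ij = (−1)^(i+j)·(minor ij) (rows/columns in the sector order above):
  C_11 = (0.80)(0.60) − (-0.10)(-0.20) = 0.4600
  C_12 = −[(0.00)(0.60) − (-0.10)(-0.15)] = 0.0150
  C_13 = (0.00)(-0.20) − (0.80)(-0.15) = 0.1200
  C_21 = −[(-0.45)(0.60) − (-0.10)(-0.20)] = 0.2900
  C_22 = (0.75)(0.60) − (-0.10)(-0.15) = 0.4350
  C_23 = −[(0.75)(-0.20) − (-0.45)(-0.15)] = 0.2175
  C_31 = (-0.45)(-0.10) − (-0.10)(0.80) = 0.1250
  C_32 = −[(0.75)(-0.10) − (-0.10)(0.00)] = 0.0750
  C_33 = (0.75)(0.80) − (-0.45)(0.00) = 0.6000
det(I−A) = Σ_j (I−A)_1j·C_1j = (0.75)(0.4600) + (-0.45)(0.0150) + (-0.10)(0.1200) = 0.32625
adj(I−A) = Cᵀ =
  [ 0.4600   0.2900   0.1250]
  [ 0.0150   0.4350   0.0750]
  [ 0.1200   0.2175   0.6000]
(I − A)⁻¹ = adj(I−A) / det(I−A) ≈
  [   1.4100     0.8889     0.3831]
  [   0.0460     1.3333     0.2299]
  [   0.3678     0.6667     1.8391]
First solve x = (I − A)⁻¹ d = adj(I−A)·d / det(I−A); in particular x_E = (0.4600·220 + 0.2900·100 + 0.1250·400) / 0.32625 = 180.20 / 0.32625 ≈ 552.33716.
Intermediate flow from E to E: z_EE = a_EE · x_E = 0.25 × 180.20 / 0.32625 = 45.05 / 0.32625 ≈ 138.084.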